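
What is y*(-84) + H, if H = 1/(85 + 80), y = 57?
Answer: -790019/165 ≈ -4788.0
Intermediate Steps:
H = 1/165 ≈ 0.0060606
y*(-84) + H = 57*(-84) + 1/165 = -4788 + 1/165 = -790019/165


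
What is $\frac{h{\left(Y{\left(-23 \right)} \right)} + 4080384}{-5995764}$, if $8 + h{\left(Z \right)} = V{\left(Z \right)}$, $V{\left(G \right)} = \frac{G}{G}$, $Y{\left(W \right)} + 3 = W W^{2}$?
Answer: $- \frac{4080377}{5995764} \approx -0.68054$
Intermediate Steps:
$Y{\left(W \right)} = -3 + W^{3}$ ($Y{\left(W \right)} = -3 + W W^{2} = -3 + W^{3}$)
$V{\left(G \right)} = 1$
$h{\left(Z \right)} = -7$ ($h{\left(Z \right)} = -8 + 1 = -7$)
$\frac{h{\left(Y{\left(-23 \right)} \right)} + 4080384}{-5995764} = \frac{-7 + 4080384}{-5995764} = 4080377 \left(- \frac{1}{5995764}\right) = - \frac{4080377}{5995764}$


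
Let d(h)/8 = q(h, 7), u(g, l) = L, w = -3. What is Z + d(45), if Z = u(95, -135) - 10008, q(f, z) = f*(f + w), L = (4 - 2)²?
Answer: 5116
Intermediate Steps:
L = 4 (L = 2² = 4)
q(f, z) = f*(-3 + f) (q(f, z) = f*(f - 3) = f*(-3 + f))
u(g, l) = 4
d(h) = 8*h*(-3 + h) (d(h) = 8*(h*(-3 + h)) = 8*h*(-3 + h))
Z = -10004 (Z = 4 - 10008 = -10004)
Z + d(45) = -10004 + 8*45*(-3 + 45) = -10004 + 8*45*42 = -10004 + 15120 = 5116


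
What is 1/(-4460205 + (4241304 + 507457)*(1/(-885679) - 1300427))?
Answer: -885679/5469441122009970969 ≈ -1.6193e-13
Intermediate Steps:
1/(-4460205 + (4241304 + 507457)*(1/(-885679) - 1300427)) = 1/(-4460205 + 4748761*(-1/885679 - 1300427)) = 1/(-4460205 + 4748761*(-1151760884934/885679)) = 1/(-4460205 - 5469437171700066774/885679) = 1/(-5469441122009970969/885679) = -885679/5469441122009970969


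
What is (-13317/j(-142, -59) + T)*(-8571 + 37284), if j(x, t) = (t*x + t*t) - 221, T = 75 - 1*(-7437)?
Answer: 109123555509/506 ≈ 2.1566e+8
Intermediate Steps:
T = 7512 (T = 75 + 7437 = 7512)
j(x, t) = -221 + t**2 + t*x (j(x, t) = (t*x + t**2) - 221 = (t**2 + t*x) - 221 = -221 + t**2 + t*x)
(-13317/j(-142, -59) + T)*(-8571 + 37284) = (-13317/(-221 + (-59)**2 - 59*(-142)) + 7512)*(-8571 + 37284) = (-13317/(-221 + 3481 + 8378) + 7512)*28713 = (-13317/11638 + 7512)*28713 = (-13317*1/11638 + 7512)*28713 = (-579/506 + 7512)*28713 = (3800493/506)*28713 = 109123555509/506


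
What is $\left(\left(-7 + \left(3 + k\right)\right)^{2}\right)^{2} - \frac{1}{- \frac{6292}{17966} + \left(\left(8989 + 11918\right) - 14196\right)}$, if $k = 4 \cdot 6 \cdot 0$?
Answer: $\frac{1187086413}{4637059} \approx 256.0$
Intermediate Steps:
$k = 0$ ($k = 24 \cdot 0 = 0$)
$\left(\left(-7 + \left(3 + k\right)\right)^{2}\right)^{2} - \frac{1}{- \frac{6292}{17966} + \left(\left(8989 + 11918\right) - 14196\right)} = \left(\left(-7 + \left(3 + 0\right)\right)^{2}\right)^{2} - \frac{1}{- \frac{6292}{17966} + \left(\left(8989 + 11918\right) - 14196\right)} = \left(\left(-7 + 3\right)^{2}\right)^{2} - \frac{1}{\left(-6292\right) \frac{1}{17966} + \left(20907 - 14196\right)} = \left(\left(-4\right)^{2}\right)^{2} - \frac{1}{- \frac{242}{691} + 6711} = 16^{2} - \frac{1}{\frac{4637059}{691}} = 256 - \frac{691}{4637059} = \frac{1187086413}{4637059}$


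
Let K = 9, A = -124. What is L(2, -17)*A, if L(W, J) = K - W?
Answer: -868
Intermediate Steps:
L(W, J) = 9 - W
L(2, -17)*A = (9 - 1*2)*(-124) = (9 - 2)*(-124) = 7*(-124) = -868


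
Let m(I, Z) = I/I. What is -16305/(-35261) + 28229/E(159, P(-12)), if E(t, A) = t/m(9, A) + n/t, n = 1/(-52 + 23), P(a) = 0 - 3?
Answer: 4601663925999/25851531628 ≈ 178.00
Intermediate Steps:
P(a) = -3
m(I, Z) = 1
n = -1/29 (n = 1/(-29) = -1/29 ≈ -0.034483)
E(t, A) = t - 1/(29*t) (E(t, A) = t/1 - 1/(29*t) = t*1 - 1/(29*t) = t - 1/(29*t))
-16305/(-35261) + 28229/E(159, P(-12)) = -16305/(-35261) + 28229/(159 - 1/29/159) = -16305*(-1/35261) + 28229/(159 - 1/29*1/159) = 16305/35261 + 28229/(159 - 1/4611) = 16305/35261 + 28229/(733148/4611) = 16305/35261 + 28229*(4611/733148) = 16305/35261 + 130163919/733148 = 4601663925999/25851531628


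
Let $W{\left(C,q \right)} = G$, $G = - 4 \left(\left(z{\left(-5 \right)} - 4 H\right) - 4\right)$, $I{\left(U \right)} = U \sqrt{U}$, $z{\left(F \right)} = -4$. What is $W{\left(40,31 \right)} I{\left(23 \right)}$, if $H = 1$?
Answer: $1104 \sqrt{23} \approx 5294.6$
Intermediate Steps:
$I{\left(U \right)} = U^{\frac{3}{2}}$
$G = 48$ ($G = - 4 \left(\left(-4 - 4\right) - 4\right) = - 4 \left(-8 - 4\right) = \left(-4\right) \left(-12\right) = 48$)
$W{\left(C,q \right)} = 48$
$W{\left(40,31 \right)} I{\left(23 \right)} = 48 \cdot 23^{\frac{3}{2}} = 48 \cdot 23 \sqrt{23} = 1104 \sqrt{23}$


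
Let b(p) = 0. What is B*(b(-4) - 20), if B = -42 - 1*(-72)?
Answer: -600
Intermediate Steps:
B = 30 (B = -42 + 72 = 30)
B*(b(-4) - 20) = 30*(0 - 20) = 30*(-20) = -600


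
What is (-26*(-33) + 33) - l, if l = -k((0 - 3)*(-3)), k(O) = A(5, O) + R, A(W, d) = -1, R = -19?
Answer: 871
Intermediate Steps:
k(O) = -20 (k(O) = -1 - 19 = -20)
l = 20 (l = -1*(-20) = 20)
(-26*(-33) + 33) - l = (-26*(-33) + 33) - 1*20 = (858 + 33) - 20 = 891 - 20 = 871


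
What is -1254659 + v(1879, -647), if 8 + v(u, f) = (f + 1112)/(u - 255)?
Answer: -2037578743/1624 ≈ -1.2547e+6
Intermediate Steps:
v(u, f) = -8 + (1112 + f)/(-255 + u) (v(u, f) = -8 + (f + 1112)/(u - 255) = -8 + (1112 + f)/(-255 + u))
-1254659 + v(1879, -647) = -1254659 + (3152 - 647 - 8*1879)/(-255 + 1879) = -1254659 + (3152 - 647 - 15032)/1624 = -1254659 + (1/1624)*(-12527) = -1254659 - 12527/1624 = -2037578743/1624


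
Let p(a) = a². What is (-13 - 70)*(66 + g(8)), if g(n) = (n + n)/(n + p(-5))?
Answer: -182102/33 ≈ -5518.2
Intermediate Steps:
g(n) = 2*n/(25 + n) (g(n) = (n + n)/(n + (-5)²) = (2*n)/(n + 25) = (2*n)/(25 + n) = 2*n/(25 + n))
(-13 - 70)*(66 + g(8)) = (-13 - 70)*(66 + 2*8/(25 + 8)) = -83*(66 + 2*8/33) = -83*(66 + 2*8*(1/33)) = -83*(66 + 16/33) = -83*2194/33 = -182102/33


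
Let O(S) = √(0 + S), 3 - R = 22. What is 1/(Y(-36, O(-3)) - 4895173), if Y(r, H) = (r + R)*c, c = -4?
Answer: -1/4894953 ≈ -2.0429e-7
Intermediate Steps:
R = -19 (R = 3 - 1*22 = 3 - 22 = -19)
O(S) = √S
Y(r, H) = 76 - 4*r (Y(r, H) = (r - 19)*(-4) = (-19 + r)*(-4) = 76 - 4*r)
1/(Y(-36, O(-3)) - 4895173) = 1/((76 - 4*(-36)) - 4895173) = 1/((76 + 144) - 4895173) = 1/(220 - 4895173) = 1/(-4894953) = -1/4894953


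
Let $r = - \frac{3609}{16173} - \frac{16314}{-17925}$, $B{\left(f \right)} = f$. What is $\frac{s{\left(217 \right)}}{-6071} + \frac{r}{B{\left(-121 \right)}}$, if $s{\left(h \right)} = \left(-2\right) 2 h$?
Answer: $\frac{1082913143219}{7887358661325} \approx 0.1373$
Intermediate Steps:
$s{\left(h \right)} = - 4 h$
$r = \frac{7376111}{10737075}$ ($r = \left(-3609\right) \frac{1}{16173} - - \frac{5438}{5975} = - \frac{401}{1797} + \frac{5438}{5975} = \frac{7376111}{10737075} \approx 0.68698$)
$\frac{s{\left(217 \right)}}{-6071} + \frac{r}{B{\left(-121 \right)}} = \frac{\left(-4\right) 217}{-6071} + \frac{7376111}{10737075 \left(-121\right)} = \left(-868\right) \left(- \frac{1}{6071}\right) + \frac{7376111}{10737075} \left(- \frac{1}{121}\right) = \frac{868}{6071} - \frac{7376111}{1299186075} = \frac{1082913143219}{7887358661325}$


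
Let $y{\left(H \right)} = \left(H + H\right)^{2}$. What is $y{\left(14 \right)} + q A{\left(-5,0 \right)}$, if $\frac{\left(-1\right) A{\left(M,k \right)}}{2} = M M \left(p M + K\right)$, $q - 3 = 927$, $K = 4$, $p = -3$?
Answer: $-882716$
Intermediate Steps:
$q = 930$ ($q = 3 + 927 = 930$)
$A{\left(M,k \right)} = - 2 M^{2} \left(4 - 3 M\right)$ ($A{\left(M,k \right)} = - 2 M M \left(- 3 M + 4\right) = - 2 M^{2} \left(4 - 3 M\right)$)
$y{\left(H \right)} = 4 H^{2}$ ($y{\left(H \right)} = \left(2 H\right)^{2} = 4 H^{2}$)
$y{\left(14 \right)} + q A{\left(-5,0 \right)} = 4 \cdot 14^{2} + 930 \left(-5\right)^{2} \left(-8 + 6 \left(-5\right)\right) = 4 \cdot 196 + 930 \cdot 25 \left(-8 - 30\right) = 784 + 930 \cdot 25 \left(-38\right) = 784 + 930 \left(-950\right) = 784 - 883500 = -882716$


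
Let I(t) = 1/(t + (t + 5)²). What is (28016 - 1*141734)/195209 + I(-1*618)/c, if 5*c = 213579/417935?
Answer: -1301596543095421/2234428457588523 ≈ -0.58252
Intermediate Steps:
c = 213579/2089675 (c = (213579/417935)/5 = (213579*(1/417935))/5 = (⅕)*(213579/417935) = 213579/2089675 ≈ 0.10221)
I(t) = 1/(t + (5 + t)²)
(28016 - 1*141734)/195209 + I(-1*618)/c = (28016 - 1*141734)/195209 + 1/((-1*618 + (5 - 1*618)²)*(213579/2089675)) = (28016 - 141734)*(1/195209) + (2089675/213579)/(-618 + (5 - 618)²) = -113718*1/195209 + (2089675/213579)/(-618 + (-613)²) = -113718/195209 + (2089675/213579)/(-618 + 375769) = -113718/195209 + (2089675/213579)/375151 = -113718/195209 + (1/375151)*(2089675/213579) = -113718/195209 + 298525/11446339347 = -1301596543095421/2234428457588523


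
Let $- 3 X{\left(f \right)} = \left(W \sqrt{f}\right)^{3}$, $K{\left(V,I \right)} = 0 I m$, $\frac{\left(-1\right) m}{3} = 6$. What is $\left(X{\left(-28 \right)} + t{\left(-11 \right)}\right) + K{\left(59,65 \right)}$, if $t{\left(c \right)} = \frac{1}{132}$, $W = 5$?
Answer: $\frac{1}{132} + \frac{7000 i \sqrt{7}}{3} \approx 0.0075758 + 6173.4 i$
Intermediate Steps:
$m = -18$ ($m = \left(-3\right) 6 = -18$)
$K{\left(V,I \right)} = 0$ ($K{\left(V,I \right)} = 0 I \left(-18\right) = 0 \left(-18\right) = 0$)
$X{\left(f \right)} = - \frac{125 f^{\frac{3}{2}}}{3}$ ($X{\left(f \right)} = - \frac{\left(5 \sqrt{f}\right)^{3}}{3} = - \frac{125 f^{\frac{3}{2}}}{3}$)
$t{\left(c \right)} = \frac{1}{132}$
$\left(X{\left(-28 \right)} + t{\left(-11 \right)}\right) + K{\left(59,65 \right)} = \left(- \frac{125 \left(-28\right)^{\frac{3}{2}}}{3} + \frac{1}{132}\right) + 0 = \left(- \frac{125 \left(- 56 i \sqrt{7}\right)}{3} + \frac{1}{132}\right) + 0 = \left(\frac{7000 i \sqrt{7}}{3} + \frac{1}{132}\right) + 0 = \left(\frac{1}{132} + \frac{7000 i \sqrt{7}}{3}\right) + 0 = \frac{1}{132} + \frac{7000 i \sqrt{7}}{3}$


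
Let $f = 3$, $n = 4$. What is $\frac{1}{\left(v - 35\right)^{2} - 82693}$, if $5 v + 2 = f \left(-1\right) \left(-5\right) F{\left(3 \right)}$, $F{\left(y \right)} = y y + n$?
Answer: $- \frac{25}{2067001} \approx -1.2095 \cdot 10^{-5}$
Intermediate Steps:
$F{\left(y \right)} = 4 + y^{2}$ ($F{\left(y \right)} = y y + 4 = y^{2} + 4 = 4 + y^{2}$)
$v = \frac{193}{5}$ ($v = - \frac{2}{5} + \frac{3 \left(-1\right) \left(-5\right) \left(4 + 3^{2}\right)}{5} = - \frac{2}{5} + \frac{\left(-3\right) \left(-5\right) \left(4 + 9\right)}{5} = - \frac{2}{5} + \frac{15 \cdot 13}{5} = - \frac{2}{5} + \frac{1}{5} \cdot 195 = - \frac{2}{5} + 39 = \frac{193}{5} \approx 38.6$)
$\frac{1}{\left(v - 35\right)^{2} - 82693} = \frac{1}{\left(\frac{193}{5} - 35\right)^{2} - 82693} = \frac{1}{\left(\frac{18}{5}\right)^{2} - 82693} = \frac{1}{\frac{324}{25} - 82693} = \frac{1}{- \frac{2067001}{25}} = - \frac{25}{2067001}$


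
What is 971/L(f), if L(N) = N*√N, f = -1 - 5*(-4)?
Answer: 971*√19/361 ≈ 11.724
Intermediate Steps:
f = 19 (f = -1 + 20 = 19)
L(N) = N^(3/2)
971/L(f) = 971/(19^(3/2)) = 971/((19*√19)) = 971*(√19/361) = 971*√19/361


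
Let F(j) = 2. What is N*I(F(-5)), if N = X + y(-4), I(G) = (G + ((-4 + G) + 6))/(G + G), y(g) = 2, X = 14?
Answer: 24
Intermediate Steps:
I(G) = (2 + 2*G)/(2*G) (I(G) = (G + (2 + G))/((2*G)) = (2 + 2*G)*(1/(2*G)) = (2 + 2*G)/(2*G))
N = 16 (N = 14 + 2 = 16)
N*I(F(-5)) = 16*((1 + 2)/2) = 16*((½)*3) = 16*(3/2) = 24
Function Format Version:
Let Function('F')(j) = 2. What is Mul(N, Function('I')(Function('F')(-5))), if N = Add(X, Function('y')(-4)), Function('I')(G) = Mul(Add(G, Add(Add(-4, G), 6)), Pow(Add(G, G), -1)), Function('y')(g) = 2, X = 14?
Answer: 24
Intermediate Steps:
Function('I')(G) = Mul(Rational(1, 2), Pow(G, -1), Add(2, Mul(2, G))) (Function('I')(G) = Mul(Add(G, Add(2, G)), Pow(Mul(2, G), -1)) = Mul(Add(2, Mul(2, G)), Mul(Rational(1, 2), Pow(G, -1))) = Mul(Rational(1, 2), Pow(G, -1), Add(2, Mul(2, G))))
N = 16 (N = Add(14, 2) = 16)
Mul(N, Function('I')(Function('F')(-5))) = Mul(16, Mul(Pow(2, -1), Add(1, 2))) = Mul(16, Mul(Rational(1, 2), 3)) = Mul(16, Rational(3, 2)) = 24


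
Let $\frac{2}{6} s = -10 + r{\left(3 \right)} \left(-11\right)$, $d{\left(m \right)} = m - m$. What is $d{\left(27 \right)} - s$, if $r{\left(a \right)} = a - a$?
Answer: $30$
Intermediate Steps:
$r{\left(a \right)} = 0$
$d{\left(m \right)} = 0$
$s = -30$ ($s = 3 \left(-10 + 0 \left(-11\right)\right) = 3 \left(-10 + 0\right) = 3 \left(-10\right) = -30$)
$d{\left(27 \right)} - s = 0 - -30 = 0 + 30 = 30$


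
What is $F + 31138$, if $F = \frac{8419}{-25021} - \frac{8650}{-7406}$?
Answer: $\frac{2885098774562}{92652763} \approx 31139.0$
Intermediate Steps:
$F = \frac{77040268}{92652763}$ ($F = 8419 \left(- \frac{1}{25021}\right) - - \frac{4325}{3703} = - \frac{8419}{25021} + \frac{4325}{3703} = \frac{77040268}{92652763} \approx 0.83149$)
$F + 31138 = \frac{77040268}{92652763} + 31138 = \frac{2885098774562}{92652763}$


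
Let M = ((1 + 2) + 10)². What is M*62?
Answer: 10478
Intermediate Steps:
M = 169 (M = (3 + 10)² = 13² = 169)
M*62 = 169*62 = 10478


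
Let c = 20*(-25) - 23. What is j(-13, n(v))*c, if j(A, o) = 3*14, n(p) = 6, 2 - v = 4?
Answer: -21966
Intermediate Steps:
v = -2 (v = 2 - 1*4 = 2 - 4 = -2)
j(A, o) = 42
c = -523 (c = -500 - 23 = -523)
j(-13, n(v))*c = 42*(-523) = -21966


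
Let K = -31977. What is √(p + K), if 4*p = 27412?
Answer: 2*I*√6281 ≈ 158.51*I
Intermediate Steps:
p = 6853 (p = (¼)*27412 = 6853)
√(p + K) = √(6853 - 31977) = √(-25124) = 2*I*√6281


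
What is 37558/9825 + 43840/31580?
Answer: 80840482/15513675 ≈ 5.2109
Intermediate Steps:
37558/9825 + 43840/31580 = 37558*(1/9825) + 43840*(1/31580) = 37558/9825 + 2192/1579 = 80840482/15513675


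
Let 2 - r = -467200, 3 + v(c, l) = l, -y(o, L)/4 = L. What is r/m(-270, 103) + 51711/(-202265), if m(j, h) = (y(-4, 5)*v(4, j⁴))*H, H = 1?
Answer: -183212120190329/716612758695470 ≈ -0.25566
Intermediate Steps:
y(o, L) = -4*L
v(c, l) = -3 + l
r = 467202 (r = 2 - 1*(-467200) = 2 + 467200 = 467202)
m(j, h) = 60 - 20*j⁴ (m(j, h) = ((-4*5)*(-3 + j⁴))*1 = -20*(-3 + j⁴)*1 = (60 - 20*j⁴)*1 = 60 - 20*j⁴)
r/m(-270, 103) + 51711/(-202265) = 467202/(60 - 20*(-270)⁴) + 51711/(-202265) = 467202/(60 - 20*5314410000) + 51711*(-1/202265) = 467202/(60 - 106288200000) - 51711/202265 = 467202/(-106288199940) - 51711/202265 = 467202*(-1/106288199940) - 51711/202265 = -77867/17714699990 - 51711/202265 = -183212120190329/716612758695470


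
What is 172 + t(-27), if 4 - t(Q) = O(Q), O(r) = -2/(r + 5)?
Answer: 1935/11 ≈ 175.91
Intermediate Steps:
O(r) = -2/(5 + r)
t(Q) = 4 + 2/(5 + Q) (t(Q) = 4 - (-2)/(5 + Q) = 4 + 2/(5 + Q))
172 + t(-27) = 172 + 2*(11 + 2*(-27))/(5 - 27) = 172 + 2*(11 - 54)/(-22) = 172 + 2*(-1/22)*(-43) = 172 + 43/11 = 1935/11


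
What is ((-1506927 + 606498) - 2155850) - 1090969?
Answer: -4147248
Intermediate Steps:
((-1506927 + 606498) - 2155850) - 1090969 = (-900429 - 2155850) - 1090969 = -3056279 - 1090969 = -4147248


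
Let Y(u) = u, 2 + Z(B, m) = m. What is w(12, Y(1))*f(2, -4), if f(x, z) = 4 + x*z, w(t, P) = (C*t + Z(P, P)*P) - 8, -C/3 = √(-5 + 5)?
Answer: 36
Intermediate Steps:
Z(B, m) = -2 + m
C = 0 (C = -3*√(-5 + 5) = -3*√0 = -3*0 = 0)
w(t, P) = -8 + P*(-2 + P) (w(t, P) = (0*t + (-2 + P)*P) - 8 = (0 + P*(-2 + P)) - 8 = P*(-2 + P) - 8 = -8 + P*(-2 + P))
w(12, Y(1))*f(2, -4) = (-8 + 1*(-2 + 1))*(4 + 2*(-4)) = (-8 + 1*(-1))*(4 - 8) = (-8 - 1)*(-4) = -9*(-4) = 36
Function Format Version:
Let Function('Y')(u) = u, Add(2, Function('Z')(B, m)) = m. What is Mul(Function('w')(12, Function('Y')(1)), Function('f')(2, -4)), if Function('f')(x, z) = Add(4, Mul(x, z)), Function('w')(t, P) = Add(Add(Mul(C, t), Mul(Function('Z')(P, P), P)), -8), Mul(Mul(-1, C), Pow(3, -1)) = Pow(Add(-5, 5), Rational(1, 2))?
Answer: 36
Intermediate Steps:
Function('Z')(B, m) = Add(-2, m)
C = 0 (C = Mul(-3, Pow(Add(-5, 5), Rational(1, 2))) = Mul(-3, Pow(0, Rational(1, 2))) = Mul(-3, 0) = 0)
Function('w')(t, P) = Add(-8, Mul(P, Add(-2, P))) (Function('w')(t, P) = Add(Add(Mul(0, t), Mul(Add(-2, P), P)), -8) = Add(Add(0, Mul(P, Add(-2, P))), -8) = Add(Mul(P, Add(-2, P)), -8) = Add(-8, Mul(P, Add(-2, P))))
Mul(Function('w')(12, Function('Y')(1)), Function('f')(2, -4)) = Mul(Add(-8, Mul(1, Add(-2, 1))), Add(4, Mul(2, -4))) = Mul(Add(-8, Mul(1, -1)), Add(4, -8)) = Mul(Add(-8, -1), -4) = Mul(-9, -4) = 36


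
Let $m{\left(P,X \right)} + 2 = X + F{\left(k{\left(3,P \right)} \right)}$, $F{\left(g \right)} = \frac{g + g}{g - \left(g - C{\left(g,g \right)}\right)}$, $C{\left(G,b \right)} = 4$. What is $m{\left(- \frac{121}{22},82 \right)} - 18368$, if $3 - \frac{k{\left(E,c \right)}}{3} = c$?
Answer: $- \frac{73101}{4} \approx -18275.0$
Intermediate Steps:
$k{\left(E,c \right)} = 9 - 3 c$
$F{\left(g \right)} = \frac{g}{2}$ ($F{\left(g \right)} = \frac{g + g}{g - \left(-4 + g\right)} = \frac{2 g}{4} = 2 g \frac{1}{4} = \frac{g}{2}$)
$m{\left(P,X \right)} = \frac{5}{2} + X - \frac{3 P}{2}$ ($m{\left(P,X \right)} = -2 + \left(X + \frac{9 - 3 P}{2}\right) = -2 - \left(- \frac{9}{2} - X + \frac{3 P}{2}\right) = -2 + \left(\frac{9}{2} + X - \frac{3 P}{2}\right) = \frac{5}{2} + X - \frac{3 P}{2}$)
$m{\left(- \frac{121}{22},82 \right)} - 18368 = \left(\frac{5}{2} + 82 - \frac{3 \left(- \frac{121}{22}\right)}{2}\right) - 18368 = \left(\frac{5}{2} + 82 - \frac{3 \left(\left(-121\right) \frac{1}{22}\right)}{2}\right) - 18368 = \left(\frac{5}{2} + 82 - - \frac{33}{4}\right) - 18368 = \left(\frac{5}{2} + 82 + \frac{33}{4}\right) - 18368 = \frac{371}{4} - 18368 = - \frac{73101}{4}$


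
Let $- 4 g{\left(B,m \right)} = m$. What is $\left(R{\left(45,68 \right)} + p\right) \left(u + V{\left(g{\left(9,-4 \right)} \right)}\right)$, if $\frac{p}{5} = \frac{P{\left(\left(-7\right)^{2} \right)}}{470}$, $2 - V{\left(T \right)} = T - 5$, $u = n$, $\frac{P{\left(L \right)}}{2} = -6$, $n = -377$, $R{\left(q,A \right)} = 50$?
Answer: $- \frac{869624}{47} \approx -18503.0$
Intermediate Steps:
$g{\left(B,m \right)} = - \frac{m}{4}$
$P{\left(L \right)} = -12$ ($P{\left(L \right)} = 2 \left(-6\right) = -12$)
$u = -377$
$V{\left(T \right)} = 7 - T$ ($V{\left(T \right)} = 2 - \left(T - 5\right) = 2 - \left(-5 + T\right) = 7 - T$)
$p = - \frac{6}{47}$ ($p = 5 \left(- \frac{12}{470}\right) = 5 \left(\left(-12\right) \frac{1}{470}\right) = 5 \left(- \frac{6}{235}\right) = - \frac{6}{47} \approx -0.12766$)
$\left(R{\left(45,68 \right)} + p\right) \left(u + V{\left(g{\left(9,-4 \right)} \right)}\right) = \left(50 - \frac{6}{47}\right) \left(-377 + \left(7 - \left(- \frac{1}{4}\right) \left(-4\right)\right)\right) = \frac{2344 \left(-377 + \left(7 - 1\right)\right)}{47} = \frac{2344 \left(-377 + 6\right)}{47} = \frac{2344}{47} \left(-371\right) = - \frac{869624}{47}$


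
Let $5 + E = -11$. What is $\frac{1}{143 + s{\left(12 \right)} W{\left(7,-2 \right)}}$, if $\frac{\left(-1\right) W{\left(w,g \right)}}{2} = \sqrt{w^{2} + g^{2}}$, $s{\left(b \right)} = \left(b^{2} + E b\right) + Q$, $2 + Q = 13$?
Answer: $- \frac{143}{269779} + \frac{74 \sqrt{53}}{269779} \approx 0.0014669$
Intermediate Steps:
$Q = 11$ ($Q = -2 + 13 = 11$)
$E = -16$ ($E = -5 - 11 = -16$)
$s{\left(b \right)} = 11 + b^{2} - 16 b$ ($s{\left(b \right)} = \left(b^{2} - 16 b\right) + 11 = 11 + b^{2} - 16 b$)
$W{\left(w,g \right)} = - 2 \sqrt{g^{2} + w^{2}}$ ($W{\left(w,g \right)} = - 2 \sqrt{w^{2} + g^{2}} = - 2 \sqrt{g^{2} + w^{2}}$)
$\frac{1}{143 + s{\left(12 \right)} W{\left(7,-2 \right)}} = \frac{1}{143 + \left(11 + 12^{2} - 192\right) \left(- 2 \sqrt{\left(-2\right)^{2} + 7^{2}}\right)} = \frac{1}{143 + \left(11 + 144 - 192\right) \left(- 2 \sqrt{4 + 49}\right)} = \frac{1}{143 - 37 \left(- 2 \sqrt{53}\right)} = \frac{1}{143 + 74 \sqrt{53}}$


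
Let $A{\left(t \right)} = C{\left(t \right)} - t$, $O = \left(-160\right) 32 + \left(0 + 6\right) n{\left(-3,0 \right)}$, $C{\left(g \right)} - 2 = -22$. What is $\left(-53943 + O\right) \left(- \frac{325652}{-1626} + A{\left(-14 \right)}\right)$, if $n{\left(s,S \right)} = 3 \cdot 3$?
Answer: $- \frac{9320353532}{813} \approx -1.1464 \cdot 10^{7}$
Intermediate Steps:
$n{\left(s,S \right)} = 9$
$C{\left(g \right)} = -20$ ($C{\left(g \right)} = 2 - 22 = -20$)
$O = -5066$ ($O = \left(-160\right) 32 + \left(0 + 6\right) 9 = -5120 + 6 \cdot 9 = -5120 + 54 = -5066$)
$A{\left(t \right)} = -20 - t$
$\left(-53943 + O\right) \left(- \frac{325652}{-1626} + A{\left(-14 \right)}\right) = \left(-53943 - 5066\right) \left(- \frac{325652}{-1626} - 6\right) = - 59009 \left(\left(-325652\right) \left(- \frac{1}{1626}\right) + \left(-20 + 14\right)\right) = - 59009 \left(\frac{162826}{813} - 6\right) = \left(-59009\right) \frac{157948}{813} = - \frac{9320353532}{813}$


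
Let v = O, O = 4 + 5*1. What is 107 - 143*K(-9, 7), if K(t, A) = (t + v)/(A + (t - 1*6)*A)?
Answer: 107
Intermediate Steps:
O = 9 (O = 4 + 5 = 9)
v = 9
K(t, A) = (9 + t)/(A + A*(-6 + t)) (K(t, A) = (t + 9)/(A + (t - 1*6)*A) = (9 + t)/(A + (t - 6)*A) = (9 + t)/(A + (-6 + t)*A) = (9 + t)/(A + A*(-6 + t)))
107 - 143*K(-9, 7) = 107 - 143*(9 - 9)/(7*(-5 - 9)) = 107 - 143*0/(7*(-14)) = 107 - 143*(-1)*0/(7*14) = 107 - 143*0 = 107 + 0 = 107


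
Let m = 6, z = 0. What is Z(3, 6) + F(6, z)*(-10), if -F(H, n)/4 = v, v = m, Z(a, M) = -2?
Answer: 238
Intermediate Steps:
v = 6
F(H, n) = -24 (F(H, n) = -4*6 = -24)
Z(3, 6) + F(6, z)*(-10) = -2 - 24*(-10) = -2 + 240 = 238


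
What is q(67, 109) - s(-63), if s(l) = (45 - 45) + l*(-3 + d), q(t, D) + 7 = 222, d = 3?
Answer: 215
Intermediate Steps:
q(t, D) = 215 (q(t, D) = -7 + 222 = 215)
s(l) = 0 (s(l) = (45 - 45) + l*(-3 + 3) = 0 + l*0 = 0 + 0 = 0)
q(67, 109) - s(-63) = 215 - 1*0 = 215 + 0 = 215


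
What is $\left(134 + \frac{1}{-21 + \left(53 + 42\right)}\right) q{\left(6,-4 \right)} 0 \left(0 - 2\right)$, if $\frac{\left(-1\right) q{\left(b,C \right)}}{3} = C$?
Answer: $0$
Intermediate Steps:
$q{\left(b,C \right)} = - 3 C$
$\left(134 + \frac{1}{-21 + \left(53 + 42\right)}\right) q{\left(6,-4 \right)} 0 \left(0 - 2\right) = \left(134 + \frac{1}{-21 + \left(53 + 42\right)}\right) \left(-3\right) \left(-4\right) 0 \left(0 - 2\right) = \left(134 + \frac{1}{-21 + 95}\right) 12 \cdot 0 \left(-2\right) = \left(134 + \frac{1}{74}\right) 0 \left(-2\right) = \left(134 + \frac{1}{74}\right) 0 = \frac{9917}{74} \cdot 0 = 0$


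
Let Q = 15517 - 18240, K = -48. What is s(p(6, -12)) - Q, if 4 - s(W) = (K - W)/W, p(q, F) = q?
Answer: 2736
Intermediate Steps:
Q = -2723
s(W) = 4 - (-48 - W)/W
s(p(6, -12)) - Q = (5 + 48/6) - 1*(-2723) = (5 + 48*(⅙)) + 2723 = (5 + 8) + 2723 = 13 + 2723 = 2736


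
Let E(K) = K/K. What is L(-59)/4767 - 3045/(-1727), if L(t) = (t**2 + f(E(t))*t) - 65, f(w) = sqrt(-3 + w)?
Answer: 2916421/1176087 - 59*I*sqrt(2)/4767 ≈ 2.4798 - 0.017503*I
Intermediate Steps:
E(K) = 1
L(t) = -65 + t**2 + I*t*sqrt(2) (L(t) = (t**2 + sqrt(-3 + 1)*t) - 65 = (t**2 + sqrt(-2)*t) - 65 = (t**2 + (I*sqrt(2))*t) - 65 = (t**2 + I*t*sqrt(2)) - 65 = -65 + t**2 + I*t*sqrt(2))
L(-59)/4767 - 3045/(-1727) = (-65 + (-59)**2 + I*(-59)*sqrt(2))/4767 - 3045/(-1727) = (-65 + 3481 - 59*I*sqrt(2))*(1/4767) - 3045*(-1/1727) = (3416 - 59*I*sqrt(2))*(1/4767) + 3045/1727 = (488/681 - 59*I*sqrt(2)/4767) + 3045/1727 = 2916421/1176087 - 59*I*sqrt(2)/4767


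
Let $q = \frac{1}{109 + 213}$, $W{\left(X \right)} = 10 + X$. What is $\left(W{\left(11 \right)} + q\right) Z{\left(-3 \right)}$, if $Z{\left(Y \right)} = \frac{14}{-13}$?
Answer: $- \frac{6763}{299} \approx -22.619$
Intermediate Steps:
$Z{\left(Y \right)} = - \frac{14}{13}$ ($Z{\left(Y \right)} = 14 \left(- \frac{1}{13}\right) = - \frac{14}{13}$)
$q = \frac{1}{322} \approx 0.0031056$
$\left(W{\left(11 \right)} + q\right) Z{\left(-3 \right)} = \left(\left(10 + 11\right) + \frac{1}{322}\right) \left(- \frac{14}{13}\right) = \left(21 + \frac{1}{322}\right) \left(- \frac{14}{13}\right) = \frac{6763}{322} \left(- \frac{14}{13}\right) = - \frac{6763}{299}$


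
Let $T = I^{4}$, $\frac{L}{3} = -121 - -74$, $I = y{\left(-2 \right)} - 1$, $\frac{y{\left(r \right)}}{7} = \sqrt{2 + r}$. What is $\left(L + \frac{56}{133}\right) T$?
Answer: $- \frac{2671}{19} \approx -140.58$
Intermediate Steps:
$y{\left(r \right)} = 7 \sqrt{2 + r}$
$I = -1$ ($I = 7 \sqrt{2 - 2} - 1 = 7 \sqrt{0} - 1 = 7 \cdot 0 - 1 = 0 - 1 = -1$)
$L = -141$ ($L = 3 \left(-121 - -74\right) = 3 \left(-121 + 74\right) = 3 \left(-47\right) = -141$)
$T = 1$ ($T = \left(-1\right)^{4} = 1$)
$\left(L + \frac{56}{133}\right) T = \left(-141 + \frac{56}{133}\right) 1 = \left(-141 + 56 \cdot \frac{1}{133}\right) 1 = \left(-141 + \frac{8}{19}\right) 1 = \left(- \frac{2671}{19}\right) 1 = - \frac{2671}{19}$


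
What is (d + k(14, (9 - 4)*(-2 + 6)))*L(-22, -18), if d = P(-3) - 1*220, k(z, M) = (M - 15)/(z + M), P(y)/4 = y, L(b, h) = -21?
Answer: 165543/34 ≈ 4868.9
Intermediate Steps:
P(y) = 4*y
k(z, M) = (-15 + M)/(M + z)
d = -232 (d = 4*(-3) - 1*220 = -12 - 220 = -232)
(d + k(14, (9 - 4)*(-2 + 6)))*L(-22, -18) = (-232 + (-15 + (9 - 4)*(-2 + 6))/((9 - 4)*(-2 + 6) + 14))*(-21) = (-232 + (-15 + 5*4)/(5*4 + 14))*(-21) = (-232 + (-15 + 20)/(20 + 14))*(-21) = (-232 + 5/34)*(-21) = -7883/34*(-21) = 165543/34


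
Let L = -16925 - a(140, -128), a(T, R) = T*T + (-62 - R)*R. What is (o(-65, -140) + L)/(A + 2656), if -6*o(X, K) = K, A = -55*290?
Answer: 84161/39882 ≈ 2.1102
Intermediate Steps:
A = -15950
o(X, K) = -K/6
a(T, R) = T**2 + R*(-62 - R)
L = -28077 (L = -16925 - (140**2 - 1*(-128)**2 - 62*(-128)) = -16925 - (19600 - 1*16384 + 7936) = -16925 - (19600 - 16384 + 7936) = -16925 - 1*11152 = -16925 - 11152 = -28077)
(o(-65, -140) + L)/(A + 2656) = (-1/6*(-140) - 28077)/(-15950 + 2656) = (70/3 - 28077)/(-13294) = -84161/3*(-1/13294) = 84161/39882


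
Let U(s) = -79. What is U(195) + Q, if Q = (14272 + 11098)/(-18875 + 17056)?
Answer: -169071/1819 ≈ -92.947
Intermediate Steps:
Q = -25370/1819 (Q = 25370/(-1819) = 25370*(-1/1819) = -25370/1819 ≈ -13.947)
U(195) + Q = -79 - 25370/1819 = -169071/1819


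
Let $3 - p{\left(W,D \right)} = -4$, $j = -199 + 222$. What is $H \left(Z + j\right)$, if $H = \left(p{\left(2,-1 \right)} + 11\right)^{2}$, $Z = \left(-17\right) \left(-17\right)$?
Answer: $101088$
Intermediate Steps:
$j = 23$
$Z = 289$
$p{\left(W,D \right)} = 7$ ($p{\left(W,D \right)} = 3 - -4 = 3 + 4 = 7$)
$H = 324$ ($H = \left(7 + 11\right)^{2} = 18^{2} = 324$)
$H \left(Z + j\right) = 324 \left(289 + 23\right) = 324 \cdot 312 = 101088$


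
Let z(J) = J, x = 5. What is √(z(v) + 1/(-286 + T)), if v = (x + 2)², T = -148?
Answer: √9229010/434 ≈ 6.9998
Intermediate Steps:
v = 49 (v = (5 + 2)² = 7² = 49)
√(z(v) + 1/(-286 + T)) = √(49 + 1/(-286 - 148)) = √(49 + 1/(-434)) = √(49 - 1/434) = √(21265/434) = √9229010/434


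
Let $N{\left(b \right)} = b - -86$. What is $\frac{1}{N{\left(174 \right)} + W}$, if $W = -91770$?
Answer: $- \frac{1}{91510} \approx -1.0928 \cdot 10^{-5}$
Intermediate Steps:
$N{\left(b \right)} = 86 + b$ ($N{\left(b \right)} = b + 86 = 86 + b$)
$\frac{1}{N{\left(174 \right)} + W} = \frac{1}{\left(86 + 174\right) - 91770} = \frac{1}{260 - 91770} = \frac{1}{-91510} = - \frac{1}{91510}$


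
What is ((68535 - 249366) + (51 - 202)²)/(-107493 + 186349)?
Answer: -79015/39428 ≈ -2.0040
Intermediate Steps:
((68535 - 249366) + (51 - 202)²)/(-107493 + 186349) = (-180831 + (-151)²)/78856 = (-180831 + 22801)*(1/78856) = -158030*1/78856 = -79015/39428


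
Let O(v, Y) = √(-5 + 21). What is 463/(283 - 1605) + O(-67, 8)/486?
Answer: -109865/321246 ≈ -0.34200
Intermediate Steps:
O(v, Y) = 4 (O(v, Y) = √16 = 4)
463/(283 - 1605) + O(-67, 8)/486 = 463/(283 - 1605) + 4/486 = 463/(-1322) + 4*(1/486) = 463*(-1/1322) + 2/243 = -463/1322 + 2/243 = -109865/321246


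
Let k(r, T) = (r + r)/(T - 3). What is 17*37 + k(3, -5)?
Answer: 2513/4 ≈ 628.25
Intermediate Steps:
k(r, T) = 2*r/(-3 + T) (k(r, T) = (2*r)/(-3 + T) = 2*r/(-3 + T))
17*37 + k(3, -5) = 17*37 + 2*3/(-3 - 5) = 629 + 2*3/(-8) = 629 + 2*3*(-⅛) = 629 - ¾ = 2513/4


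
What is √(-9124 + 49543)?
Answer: 9*√499 ≈ 201.04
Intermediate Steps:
√(-9124 + 49543) = √40419 = 9*√499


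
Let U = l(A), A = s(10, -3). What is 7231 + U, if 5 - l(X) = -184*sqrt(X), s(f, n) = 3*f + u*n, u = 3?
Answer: 7236 + 184*sqrt(21) ≈ 8079.2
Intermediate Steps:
s(f, n) = 3*f + 3*n
A = 21 (A = 3*10 + 3*(-3) = 30 - 9 = 21)
l(X) = 5 + 184*sqrt(X) (l(X) = 5 - (-184)*sqrt(X) = 5 + 184*sqrt(X))
U = 5 + 184*sqrt(21) ≈ 848.19
7231 + U = 7231 + (5 + 184*sqrt(21)) = 7236 + 184*sqrt(21)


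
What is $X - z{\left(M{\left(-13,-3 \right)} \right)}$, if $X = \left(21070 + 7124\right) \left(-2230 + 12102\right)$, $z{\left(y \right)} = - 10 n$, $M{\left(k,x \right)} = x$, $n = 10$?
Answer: $278331268$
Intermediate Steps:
$z{\left(y \right)} = -100$ ($z{\left(y \right)} = \left(-10\right) 10 = -100$)
$X = 278331168$ ($X = 28194 \cdot 9872 = 278331168$)
$X - z{\left(M{\left(-13,-3 \right)} \right)} = 278331168 - -100 = 278331168 + 100 = 278331268$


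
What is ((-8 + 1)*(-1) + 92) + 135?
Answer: 234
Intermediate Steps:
((-8 + 1)*(-1) + 92) + 135 = (-7*(-1) + 92) + 135 = (7 + 92) + 135 = 99 + 135 = 234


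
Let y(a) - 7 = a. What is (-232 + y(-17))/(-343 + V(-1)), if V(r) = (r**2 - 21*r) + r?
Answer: 121/161 ≈ 0.75155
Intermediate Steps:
V(r) = r**2 - 20*r
y(a) = 7 + a
(-232 + y(-17))/(-343 + V(-1)) = (-232 + (7 - 17))/(-343 - (-20 - 1)) = (-232 - 10)/(-343 - 1*(-21)) = -242/(-343 + 21) = -242/(-322) = -242*(-1/322) = 121/161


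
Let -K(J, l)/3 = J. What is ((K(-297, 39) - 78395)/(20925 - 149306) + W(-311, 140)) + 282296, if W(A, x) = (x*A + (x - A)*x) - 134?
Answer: 38740584826/128381 ≈ 3.0176e+5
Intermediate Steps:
K(J, l) = -3*J
W(A, x) = -134 + A*x + x*(x - A) (W(A, x) = (A*x + x*(x - A)) - 134 = -134 + A*x + x*(x - A))
((K(-297, 39) - 78395)/(20925 - 149306) + W(-311, 140)) + 282296 = ((-3*(-297) - 78395)/(20925 - 149306) + (-134 + 140²)) + 282296 = ((891 - 78395)/(-128381) + (-134 + 19600)) + 282296 = (-77504*(-1/128381) + 19466) + 282296 = (77504/128381 + 19466) + 282296 = 2499142050/128381 + 282296 = 38740584826/128381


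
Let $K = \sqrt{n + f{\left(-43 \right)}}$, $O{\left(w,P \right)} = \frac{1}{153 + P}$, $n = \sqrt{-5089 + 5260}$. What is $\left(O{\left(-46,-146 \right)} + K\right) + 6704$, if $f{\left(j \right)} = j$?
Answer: $\frac{46929}{7} + \sqrt{-43 + 3 \sqrt{19}} \approx 6704.1 + 5.4702 i$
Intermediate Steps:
$n = 3 \sqrt{19}$ ($n = \sqrt{171} = 3 \sqrt{19} \approx 13.077$)
$K = \sqrt{-43 + 3 \sqrt{19}}$ ($K = \sqrt{3 \sqrt{19} - 43} = \sqrt{-43 + 3 \sqrt{19}} \approx 5.4702 i$)
$\left(O{\left(-46,-146 \right)} + K\right) + 6704 = \left(\frac{1}{153 - 146} + \sqrt{-43 + 3 \sqrt{19}}\right) + 6704 = \left(\frac{1}{7} + \sqrt{-43 + 3 \sqrt{19}}\right) + 6704 = \frac{46929}{7} + \sqrt{-43 + 3 \sqrt{19}}$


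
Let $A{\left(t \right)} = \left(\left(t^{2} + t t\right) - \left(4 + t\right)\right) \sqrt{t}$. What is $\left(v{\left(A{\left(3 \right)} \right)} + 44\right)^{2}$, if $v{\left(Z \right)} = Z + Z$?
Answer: $3388 + 1936 \sqrt{3} \approx 6741.3$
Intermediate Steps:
$A{\left(t \right)} = \sqrt{t} \left(-4 - t + 2 t^{2}\right)$ ($A{\left(t \right)} = \left(\left(t^{2} + t^{2}\right) - \left(4 + t\right)\right) \sqrt{t} = \left(2 t^{2} - \left(4 + t\right)\right) \sqrt{t} = \left(-4 - t + 2 t^{2}\right) \sqrt{t} = \sqrt{t} \left(-4 - t + 2 t^{2}\right)$)
$v{\left(Z \right)} = 2 Z$
$\left(v{\left(A{\left(3 \right)} \right)} + 44\right)^{2} = \left(2 \sqrt{3} \left(-4 - 3 + 2 \cdot 3^{2}\right) + 44\right)^{2} = \left(2 \sqrt{3} \left(-4 - 3 + 2 \cdot 9\right) + 44\right)^{2} = \left(2 \sqrt{3} \left(-4 - 3 + 18\right) + 44\right)^{2} = \left(2 \sqrt{3} \cdot 11 + 44\right)^{2} = \left(2 \cdot 11 \sqrt{3} + 44\right)^{2} = \left(22 \sqrt{3} + 44\right)^{2} = \left(44 + 22 \sqrt{3}\right)^{2}$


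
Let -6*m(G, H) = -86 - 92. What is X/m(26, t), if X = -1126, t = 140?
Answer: -3378/89 ≈ -37.955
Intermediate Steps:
m(G, H) = 89/3 (m(G, H) = -(-86 - 92)/6 = -1/6*(-178) = 89/3)
X/m(26, t) = -1126/89/3 = -1126*3/89 = -3378/89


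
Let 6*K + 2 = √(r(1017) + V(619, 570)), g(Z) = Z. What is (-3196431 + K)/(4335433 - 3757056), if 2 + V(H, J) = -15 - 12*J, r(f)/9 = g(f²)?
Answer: -9589294/1735131 + 2*√581359/1735131 ≈ -5.5257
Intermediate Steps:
r(f) = 9*f²
V(H, J) = -17 - 12*J (V(H, J) = -2 + (-15 - 12*J) = -17 - 12*J)
K = -⅓ + 2*√581359/3 (K = -⅓ + √(9*1017² + (-17 - 12*570))/6 = -⅓ + √(9*1034289 + (-17 - 6840))/6 = -⅓ + √(9308601 - 6857)/6 = -⅓ + √9301744/6 = -⅓ + (4*√581359)/6 = -⅓ + 2*√581359/3 ≈ 507.98)
(-3196431 + K)/(4335433 - 3757056) = (-3196431 + (-⅓ + 2*√581359/3))/(4335433 - 3757056) = (-9589294/3 + 2*√581359/3)/578377 = (-9589294/3 + 2*√581359/3)*(1/578377) = -9589294/1735131 + 2*√581359/1735131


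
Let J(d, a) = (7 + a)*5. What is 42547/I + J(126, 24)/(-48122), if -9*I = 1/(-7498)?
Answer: 138165800503633/48122 ≈ 2.8712e+9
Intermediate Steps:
I = 1/67482 (I = -1/9/(-7498) = -1/9*(-1/7498) = 1/67482 ≈ 1.4819e-5)
J(d, a) = 35 + 5*a
42547/I + J(126, 24)/(-48122) = 42547/(1/67482) + (35 + 5*24)/(-48122) = 42547*67482 + (35 + 120)*(-1/48122) = 2871156654 + 155*(-1/48122) = 2871156654 - 155/48122 = 138165800503633/48122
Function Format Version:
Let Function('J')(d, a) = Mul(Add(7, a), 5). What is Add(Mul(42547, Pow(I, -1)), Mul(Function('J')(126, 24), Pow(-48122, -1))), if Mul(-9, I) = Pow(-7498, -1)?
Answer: Rational(138165800503633, 48122) ≈ 2.8712e+9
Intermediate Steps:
I = Rational(1, 67482) (I = Mul(Rational(-1, 9), Pow(-7498, -1)) = Mul(Rational(-1, 9), Rational(-1, 7498)) = Rational(1, 67482) ≈ 1.4819e-5)
Function('J')(d, a) = Add(35, Mul(5, a))
Add(Mul(42547, Pow(I, -1)), Mul(Function('J')(126, 24), Pow(-48122, -1))) = Add(Mul(42547, Pow(Rational(1, 67482), -1)), Mul(Add(35, Mul(5, 24)), Pow(-48122, -1))) = Add(Mul(42547, 67482), Mul(Add(35, 120), Rational(-1, 48122))) = Add(2871156654, Mul(155, Rational(-1, 48122))) = Add(2871156654, Rational(-155, 48122)) = Rational(138165800503633, 48122)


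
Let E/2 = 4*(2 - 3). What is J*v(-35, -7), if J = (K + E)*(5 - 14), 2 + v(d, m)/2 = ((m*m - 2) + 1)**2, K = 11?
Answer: -124308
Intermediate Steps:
v(d, m) = -4 + 2*(-1 + m**2)**2 (v(d, m) = -4 + 2*((m*m - 2) + 1)**2 = -4 + 2*((m**2 - 2) + 1)**2 = -4 + 2*((-2 + m**2) + 1)**2 = -4 + 2*(-1 + m**2)**2)
E = -8 (E = 2*(4*(2 - 3)) = 2*(4*(-1)) = 2*(-4) = -8)
J = -27 (J = (11 - 8)*(5 - 14) = 3*(-9) = -27)
J*v(-35, -7) = -27*(-4 + 2*(-1 + (-7)**2)**2) = -27*(-4 + 2*(-1 + 49)**2) = -27*(-4 + 2*48**2) = -27*(-4 + 2*2304) = -27*(-4 + 4608) = -27*4604 = -124308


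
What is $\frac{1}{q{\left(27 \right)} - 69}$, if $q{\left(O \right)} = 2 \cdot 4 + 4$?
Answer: $- \frac{1}{57} \approx -0.017544$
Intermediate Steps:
$q{\left(O \right)} = 12$ ($q{\left(O \right)} = 8 + 4 = 12$)
$\frac{1}{q{\left(27 \right)} - 69} = \frac{1}{12 - 69} = \frac{1}{-57} = - \frac{1}{57}$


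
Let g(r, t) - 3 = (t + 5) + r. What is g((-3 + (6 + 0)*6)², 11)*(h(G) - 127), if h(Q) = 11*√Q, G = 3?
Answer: -140716 + 12188*√3 ≈ -1.1961e+5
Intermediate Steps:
g(r, t) = 8 + r + t (g(r, t) = 3 + ((t + 5) + r) = 3 + ((5 + t) + r) = 3 + (5 + r + t) = 8 + r + t)
g((-3 + (6 + 0)*6)², 11)*(h(G) - 127) = (8 + (-3 + (6 + 0)*6)² + 11)*(11*√3 - 127) = (8 + (-3 + 6*6)² + 11)*(-127 + 11*√3) = (8 + (-3 + 36)² + 11)*(-127 + 11*√3) = (8 + 33² + 11)*(-127 + 11*√3) = (8 + 1089 + 11)*(-127 + 11*√3) = 1108*(-127 + 11*√3) = -140716 + 12188*√3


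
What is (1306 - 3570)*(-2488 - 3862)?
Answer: 14376400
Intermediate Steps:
(1306 - 3570)*(-2488 - 3862) = -2264*(-6350) = 14376400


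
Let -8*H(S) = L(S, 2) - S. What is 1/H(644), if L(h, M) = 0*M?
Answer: 2/161 ≈ 0.012422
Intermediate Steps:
L(h, M) = 0
H(S) = S/8 (H(S) = -(0 - S)/8 = -(-1)*S/8 = S/8)
1/H(644) = 1/((⅛)*644) = 1/(161/2) = 2/161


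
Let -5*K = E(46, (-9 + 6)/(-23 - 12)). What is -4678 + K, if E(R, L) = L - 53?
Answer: -816798/175 ≈ -4667.4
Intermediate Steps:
E(R, L) = -53 + L
K = 1852/175 (K = -(-53 + (-9 + 6)/(-23 - 12))/5 = -(-53 - 3/(-35))/5 = -(-53 - 3*(-1/35))/5 = -(-53 + 3/35)/5 = -⅕*(-1852/35) = 1852/175 ≈ 10.583)
-4678 + K = -4678 + 1852/175 = -816798/175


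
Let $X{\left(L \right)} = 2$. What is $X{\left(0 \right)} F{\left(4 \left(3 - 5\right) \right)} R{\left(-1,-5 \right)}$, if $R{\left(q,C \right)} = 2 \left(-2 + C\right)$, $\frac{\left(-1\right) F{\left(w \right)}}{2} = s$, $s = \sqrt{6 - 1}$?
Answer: $56 \sqrt{5} \approx 125.22$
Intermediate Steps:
$s = \sqrt{5} \approx 2.2361$
$F{\left(w \right)} = - 2 \sqrt{5}$
$R{\left(q,C \right)} = -4 + 2 C$
$X{\left(0 \right)} F{\left(4 \left(3 - 5\right) \right)} R{\left(-1,-5 \right)} = 2 \left(- 2 \sqrt{5}\right) \left(-4 + 2 \left(-5\right)\right) = - 4 \sqrt{5} \left(-4 - 10\right) = - 4 \sqrt{5} \left(-14\right) = 56 \sqrt{5}$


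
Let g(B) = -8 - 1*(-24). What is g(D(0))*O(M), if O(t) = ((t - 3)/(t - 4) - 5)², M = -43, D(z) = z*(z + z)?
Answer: 571536/2209 ≈ 258.73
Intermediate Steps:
D(z) = 2*z² (D(z) = z*(2*z) = 2*z²)
g(B) = 16 (g(B) = -8 + 24 = 16)
O(t) = (-5 + (-3 + t)/(-4 + t))² (O(t) = ((-3 + t)/(-4 + t) - 5)² = (-5 + (-3 + t)/(-4 + t))²)
g(D(0))*O(M) = 16*((-17 + 4*(-43))²/(-4 - 43)²) = 16*((-17 - 172)²/(-47)²) = 16*((-189)²*(1/2209)) = 16*(35721*(1/2209)) = 16*(35721/2209) = 571536/2209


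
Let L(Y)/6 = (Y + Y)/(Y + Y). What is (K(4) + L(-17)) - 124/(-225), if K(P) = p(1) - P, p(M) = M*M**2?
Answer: 799/225 ≈ 3.5511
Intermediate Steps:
p(M) = M**3
K(P) = 1 - P (K(P) = 1**3 - P = 1 - P)
L(Y) = 6 (L(Y) = 6*((Y + Y)/(Y + Y)) = 6*((2*Y)/((2*Y))) = 6*((2*Y)*(1/(2*Y))) = 6*1 = 6)
(K(4) + L(-17)) - 124/(-225) = ((1 - 1*4) + 6) - 124/(-225) = ((1 - 4) + 6) - 124*(-1/225) = (-3 + 6) + 124/225 = 3 + 124/225 = 799/225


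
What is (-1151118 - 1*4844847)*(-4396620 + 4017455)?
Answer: 2273460069225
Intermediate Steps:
(-1151118 - 1*4844847)*(-4396620 + 4017455) = (-1151118 - 4844847)*(-379165) = -5995965*(-379165) = 2273460069225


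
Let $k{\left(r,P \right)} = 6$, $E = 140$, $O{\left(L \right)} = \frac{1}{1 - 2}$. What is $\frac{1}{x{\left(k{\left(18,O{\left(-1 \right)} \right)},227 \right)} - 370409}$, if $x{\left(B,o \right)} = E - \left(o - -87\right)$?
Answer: $- \frac{1}{370583} \approx -2.6984 \cdot 10^{-6}$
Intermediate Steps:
$O{\left(L \right)} = -1$ ($O{\left(L \right)} = \frac{1}{-1} = -1$)
$x{\left(B,o \right)} = 53 - o$ ($x{\left(B,o \right)} = 140 - \left(o - -87\right) = 140 - \left(o + 87\right) = 140 - \left(87 + o\right) = 53 - o$)
$\frac{1}{x{\left(k{\left(18,O{\left(-1 \right)} \right)},227 \right)} - 370409} = \frac{1}{\left(53 - 227\right) - 370409} = \frac{1}{-174 - 370409} = \frac{1}{-370583} = - \frac{1}{370583}$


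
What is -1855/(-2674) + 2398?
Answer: 916301/382 ≈ 2398.7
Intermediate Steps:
-1855/(-2674) + 2398 = -1855*(-1/2674) + 2398 = 265/382 + 2398 = 916301/382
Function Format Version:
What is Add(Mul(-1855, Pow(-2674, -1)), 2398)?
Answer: Rational(916301, 382) ≈ 2398.7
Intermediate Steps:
Add(Mul(-1855, Pow(-2674, -1)), 2398) = Add(Mul(-1855, Rational(-1, 2674)), 2398) = Add(Rational(265, 382), 2398) = Rational(916301, 382)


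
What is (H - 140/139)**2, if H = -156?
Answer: 476286976/19321 ≈ 24651.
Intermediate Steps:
(H - 140/139)**2 = (-156 - 140/139)**2 = (-21824/139)**2 = 476286976/19321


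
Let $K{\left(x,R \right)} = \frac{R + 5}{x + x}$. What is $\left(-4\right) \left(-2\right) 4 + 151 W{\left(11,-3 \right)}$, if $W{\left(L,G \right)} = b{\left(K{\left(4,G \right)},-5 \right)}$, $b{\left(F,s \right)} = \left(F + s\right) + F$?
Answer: $- \frac{1295}{2} \approx -647.5$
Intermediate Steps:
$K{\left(x,R \right)} = \frac{5 + R}{2 x}$
$b{\left(F,s \right)} = s + 2 F$
$W{\left(L,G \right)} = - \frac{15}{4} + \frac{G}{4}$ ($W{\left(L,G \right)} = -5 + 2 \frac{5 + G}{2 \cdot 4} = -5 + 2 \cdot \frac{1}{2} \cdot \frac{1}{4} \left(5 + G\right) = -5 + 2 \left(\frac{5}{8} + \frac{G}{8}\right) = -5 + \left(\frac{5}{4} + \frac{G}{4}\right) = - \frac{15}{4} + \frac{G}{4}$)
$\left(-4\right) \left(-2\right) 4 + 151 W{\left(11,-3 \right)} = \left(-4\right) \left(-2\right) 4 + 151 \left(- \frac{15}{4} + \frac{1}{4} \left(-3\right)\right) = 8 \cdot 4 + 151 \left(- \frac{15}{4} - \frac{3}{4}\right) = 32 + 151 \left(- \frac{9}{2}\right) = 32 - \frac{1359}{2} = - \frac{1295}{2}$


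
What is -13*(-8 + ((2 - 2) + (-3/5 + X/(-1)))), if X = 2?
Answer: 689/5 ≈ 137.80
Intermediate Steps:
-13*(-8 + ((2 - 2) + (-3/5 + X/(-1)))) = -13*(-8 + ((2 - 2) + (-3/5 + 2/(-1)))) = -13*(-8 + (0 + (-3*⅕ + 2*(-1)))) = -13*(-8 + (0 + (-⅗ - 2))) = -13*(-8 + (0 - 13/5)) = -13*(-8 - 13/5) = -13*(-53/5) = 689/5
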